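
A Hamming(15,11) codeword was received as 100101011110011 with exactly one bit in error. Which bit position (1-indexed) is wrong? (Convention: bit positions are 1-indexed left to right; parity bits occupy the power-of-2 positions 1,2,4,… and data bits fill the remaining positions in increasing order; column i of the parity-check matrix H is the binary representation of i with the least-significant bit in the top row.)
Syndrome s = H · r^T (mod 2), r = 100101011110011:
  s[0] = (101010101010101)·(100101011110011) mod 2 = 1+0+0+0+0+0+0+0+1+0+1+0+0+0+1 mod 2 = 0
  s[1] = (011001100110011)·(100101011110011) mod 2 = 0+0+0+0+0+1+0+0+0+1+1+0+0+1+1 mod 2 = 1
  s[2] = (000111100001111)·(100101011110011) mod 2 = 0+0+0+1+0+1+0+0+0+0+0+0+0+1+1 mod 2 = 0
  s[3] = (000000011111111)·(100101011110011) mod 2 = 0+0+0+0+0+0+0+1+1+1+1+0+0+1+1 mod 2 = 0
Syndrome = 0100
Column i of H is the binary representation of i, so the syndrome is the binary index of the flipped bit.
Read s = 0100 with s[0] as LSB: 0·2^0 + 1·2^1 + 0·2^2 + 0·2^3 = 2.
Error is at bit position 2.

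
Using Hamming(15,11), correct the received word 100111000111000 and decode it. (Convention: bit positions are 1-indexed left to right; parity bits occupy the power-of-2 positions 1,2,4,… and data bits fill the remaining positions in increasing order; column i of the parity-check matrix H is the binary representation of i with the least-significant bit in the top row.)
Syndrome s = H · r^T (mod 2), r = 100111000111000:
  s[0] = (101010101010101)·(100111000111000) mod 2 = 1+0+0+0+1+0+0+0+0+0+1+0+0+0+0 mod 2 = 1
  s[1] = (011001100110011)·(100111000111000) mod 2 = 0+0+0+0+0+1+0+0+0+1+1+0+0+0+0 mod 2 = 1
  s[2] = (000111100001111)·(100111000111000) mod 2 = 0+0+0+1+1+1+0+0+0+0+0+1+0+0+0 mod 2 = 0
  s[3] = (000000011111111)·(100111000111000) mod 2 = 0+0+0+0+0+0+0+0+0+1+1+1+0+0+0 mod 2 = 1
Syndrome = 1101
Column 11 of H equals this syndrome → error at bit 11 (1-indexed).
Flip bit 11: 100111000111000 → 100111000101000
Extract data bits at positions {3,5,6,7,9,10,11,12,13,14,15}: 01100101000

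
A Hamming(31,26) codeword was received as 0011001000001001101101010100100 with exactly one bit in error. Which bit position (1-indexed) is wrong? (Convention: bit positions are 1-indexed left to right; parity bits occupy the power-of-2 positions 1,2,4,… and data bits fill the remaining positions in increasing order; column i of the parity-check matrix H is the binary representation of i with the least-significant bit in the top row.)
Syndrome s = H · r^T (mod 2), r = 0011001000001001101101010100100:
  s[0] = (1010101010101010101010101010101)·(0011001000001001101101010100100) mod 2 = 0+0+1+0+0+0+1+0+0+0+0+0+1+0+0+0+1+0+1+0+0+0+0+0+0+0+0+0+1+0+0 mod 2 = 0
  s[1] = (0110011001100110011001100110011)·(0011001000001001101101010100100) mod 2 = 0+0+1+0+0+0+1+0+0+0+0+0+0+0+0+0+0+0+1+0+0+1+0+0+0+1+0+0+0+0+0 mod 2 = 1
  s[2] = (0001111000011110000111100001111)·(0011001000001001101101010100100) mod 2 = 0+0+0+1+0+0+1+0+0+0+0+0+1+0+0+0+0+0+0+1+0+1+0+0+0+0+0+0+1+0+0 mod 2 = 0
  s[3] = (0000000111111110000000011111111)·(0011001000001001101101010100100) mod 2 = 0+0+0+0+0+0+0+0+0+0+0+0+1+0+0+0+0+0+0+0+0+0+0+1+0+1+0+0+1+0+0 mod 2 = 0
  s[4] = (0000000000000001111111111111111)·(0011001000001001101101010100100) mod 2 = 0+0+0+0+0+0+0+0+0+0+0+0+0+0+0+1+1+0+1+1+0+1+0+1+0+1+0+0+1+0+0 mod 2 = 0
Syndrome = 01000
Column i of H is the binary representation of i, so the syndrome is the binary index of the flipped bit.
Read s = 01000 with s[0] as LSB: 0·2^0 + 1·2^1 + 0·2^2 + 0·2^3 + 0·2^4 = 2.
Error is at bit position 2.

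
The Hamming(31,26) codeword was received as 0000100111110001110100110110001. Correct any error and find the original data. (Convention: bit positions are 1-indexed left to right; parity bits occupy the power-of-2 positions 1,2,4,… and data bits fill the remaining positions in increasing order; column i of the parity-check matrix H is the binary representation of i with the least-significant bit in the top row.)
Syndrome s = H · r^T (mod 2), r = 0000100111110001110100110110001:
  s[0] = (1010101010101010101010101010101)·(0000100111110001110100110110001) mod 2 = 0+0+0+0+1+0+0+0+1+0+1+0+0+0+0+0+1+0+0+0+0+0+1+0+0+0+1+0+0+0+1 mod 2 = 1
  s[1] = (0110011001100110011001100110011)·(0000100111110001110100110110001) mod 2 = 0+0+0+0+0+0+0+0+0+1+1+0+0+0+0+0+0+1+0+0+0+0+1+0+0+1+1+0+0+0+1 mod 2 = 1
  s[2] = (0001111000011110000111100001111)·(0000100111110001110100110110001) mod 2 = 0+0+0+0+1+0+0+0+0+0+0+1+0+0+0+0+0+0+0+1+0+0+1+0+0+0+0+0+0+0+1 mod 2 = 1
  s[3] = (0000000111111110000000011111111)·(0000100111110001110100110110001) mod 2 = 0+0+0+0+0+0+0+1+1+1+1+1+0+0+0+0+0+0+0+0+0+0+0+1+0+1+1+0+0+0+1 mod 2 = 1
  s[4] = (0000000000000001111111111111111)·(0000100111110001110100110110001) mod 2 = 0+0+0+0+0+0+0+0+0+0+0+0+0+0+0+1+1+1+0+1+0+0+1+1+0+1+1+0+0+0+1 mod 2 = 1
Syndrome = 11111
Column 31 of H equals this syndrome → error at bit 31 (1-indexed).
Flip bit 31: 0000100111110001110100110110001 → 0000100111110001110100110110000
Extract data bits at positions {3,5,6,7,9,10,11,12,13,14,15,17,18,19,20,21,22,23,24,25,26,27,28,29,30,31}: 01001111000110100110110000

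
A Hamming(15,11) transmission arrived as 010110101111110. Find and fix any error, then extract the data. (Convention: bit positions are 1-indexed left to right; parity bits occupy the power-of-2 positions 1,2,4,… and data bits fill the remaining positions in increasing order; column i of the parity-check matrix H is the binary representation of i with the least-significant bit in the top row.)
Syndrome s = H · r^T (mod 2), r = 010110101111110:
  s[0] = (101010101010101)·(010110101111110) mod 2 = 0+0+0+0+1+0+1+0+1+0+1+0+1+0+0 mod 2 = 1
  s[1] = (011001100110011)·(010110101111110) mod 2 = 0+1+0+0+0+0+1+0+0+1+1+0+0+1+0 mod 2 = 1
  s[2] = (000111100001111)·(010110101111110) mod 2 = 0+0+0+1+1+0+1+0+0+0+0+1+1+1+0 mod 2 = 0
  s[3] = (000000011111111)·(010110101111110) mod 2 = 0+0+0+0+0+0+0+0+1+1+1+1+1+1+0 mod 2 = 0
Syndrome = 1100
Column 3 of H equals this syndrome → error at bit 3 (1-indexed).
Flip bit 3: 010110101111110 → 011110101111110
Extract data bits at positions {3,5,6,7,9,10,11,12,13,14,15}: 11011111110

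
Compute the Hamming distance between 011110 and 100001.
XOR = 111111, count of 1s = 6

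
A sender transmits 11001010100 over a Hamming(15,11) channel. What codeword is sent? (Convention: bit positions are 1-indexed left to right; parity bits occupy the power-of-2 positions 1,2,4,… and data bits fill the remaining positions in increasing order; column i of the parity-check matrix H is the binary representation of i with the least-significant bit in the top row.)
Codeword c = d · G (mod 2), d = 11001010100:
  c[0] = d·G[:,0] = (11001010100)·(11011010101) mod 2 = 1+1+0+0+1+0+1+0+1+0+0 mod 2 = 1
  c[1] = d·G[:,1] = (11001010100)·(10110110011) mod 2 = 1+0+0+0+0+0+1+0+0+0+0 mod 2 = 0
  c[2] = d·G[:,2] = (11001010100)·(10000000000) mod 2 = 1+0+0+0+0+0+0+0+0+0+0 mod 2 = 1
  c[3] = d·G[:,3] = (11001010100)·(01110001111) mod 2 = 0+1+0+0+0+0+0+0+1+0+0 mod 2 = 0
  c[4] = d·G[:,4] = (11001010100)·(01000000000) mod 2 = 0+1+0+0+0+0+0+0+0+0+0 mod 2 = 1
  c[5] = d·G[:,5] = (11001010100)·(00100000000) mod 2 = 0+0+0+0+0+0+0+0+0+0+0 mod 2 = 0
  c[6] = d·G[:,6] = (11001010100)·(00010000000) mod 2 = 0+0+0+0+0+0+0+0+0+0+0 mod 2 = 0
  c[7] = d·G[:,7] = (11001010100)·(00001111111) mod 2 = 0+0+0+0+1+0+1+0+1+0+0 mod 2 = 1
  c[8] = d·G[:,8] = (11001010100)·(00001000000) mod 2 = 0+0+0+0+1+0+0+0+0+0+0 mod 2 = 1
  c[9] = d·G[:,9] = (11001010100)·(00000100000) mod 2 = 0+0+0+0+0+0+0+0+0+0+0 mod 2 = 0
  c[10] = d·G[:,10] = (11001010100)·(00000010000) mod 2 = 0+0+0+0+0+0+1+0+0+0+0 mod 2 = 1
  c[11] = d·G[:,11] = (11001010100)·(00000001000) mod 2 = 0+0+0+0+0+0+0+0+0+0+0 mod 2 = 0
  c[12] = d·G[:,12] = (11001010100)·(00000000100) mod 2 = 0+0+0+0+0+0+0+0+1+0+0 mod 2 = 1
  c[13] = d·G[:,13] = (11001010100)·(00000000010) mod 2 = 0+0+0+0+0+0+0+0+0+0+0 mod 2 = 0
  c[14] = d·G[:,14] = (11001010100)·(00000000001) mod 2 = 0+0+0+0+0+0+0+0+0+0+0 mod 2 = 0
Codeword = 101010011010100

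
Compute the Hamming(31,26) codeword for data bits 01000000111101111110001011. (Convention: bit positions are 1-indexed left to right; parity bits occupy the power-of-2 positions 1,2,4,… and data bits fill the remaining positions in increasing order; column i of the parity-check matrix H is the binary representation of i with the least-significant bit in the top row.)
Codeword c = d · G (mod 2), d = 01000000111101111110001011:
  c[0] = d·G[:,0] = (01000000111101111110001011)·(11011010101101010101010101) mod 2 = 0+1+0+0+0+0+0+0+1+0+1+1+0+1+0+1+0+1+0+0+0+0+0+0+0+1 mod 2 = 0
  c[1] = d·G[:,1] = (01000000111101111110001011)·(10110110011011001100110011) mod 2 = 0+0+0+0+0+0+0+0+0+1+1+0+0+1+0+0+1+1+0+0+0+0+0+0+1+1 mod 2 = 1
  c[2] = d·G[:,2] = (01000000111101111110001011)·(10000000000000000000000000) mod 2 = 0+0+0+0+0+0+0+0+0+0+0+0+0+0+0+0+0+0+0+0+0+0+0+0+0+0 mod 2 = 0
  c[3] = d·G[:,3] = (01000000111101111110001011)·(01110001111000111100001111) mod 2 = 0+1+0+0+0+0+0+0+1+1+1+0+0+0+1+1+1+1+0+0+0+0+1+0+1+1 mod 2 = 1
  c[4] = d·G[:,4] = (01000000111101111110001011)·(01000000000000000000000000) mod 2 = 0+1+0+0+0+0+0+0+0+0+0+0+0+0+0+0+0+0+0+0+0+0+0+0+0+0 mod 2 = 1
  c[5] = d·G[:,5] = (01000000111101111110001011)·(00100000000000000000000000) mod 2 = 0+0+0+0+0+0+0+0+0+0+0+0+0+0+0+0+0+0+0+0+0+0+0+0+0+0 mod 2 = 0
  c[6] = d·G[:,6] = (01000000111101111110001011)·(00010000000000000000000000) mod 2 = 0+0+0+0+0+0+0+0+0+0+0+0+0+0+0+0+0+0+0+0+0+0+0+0+0+0 mod 2 = 0
  c[7] = d·G[:,7] = (01000000111101111110001011)·(00001111111000000011111111) mod 2 = 0+0+0+0+0+0+0+0+1+1+1+0+0+0+0+0+0+0+1+0+0+0+1+0+1+1 mod 2 = 1
  c[8] = d·G[:,8] = (01000000111101111110001011)·(00001000000000000000000000) mod 2 = 0+0+0+0+0+0+0+0+0+0+0+0+0+0+0+0+0+0+0+0+0+0+0+0+0+0 mod 2 = 0
  c[9] = d·G[:,9] = (01000000111101111110001011)·(00000100000000000000000000) mod 2 = 0+0+0+0+0+0+0+0+0+0+0+0+0+0+0+0+0+0+0+0+0+0+0+0+0+0 mod 2 = 0
  c[10] = d·G[:,10] = (01000000111101111110001011)·(00000010000000000000000000) mod 2 = 0+0+0+0+0+0+0+0+0+0+0+0+0+0+0+0+0+0+0+0+0+0+0+0+0+0 mod 2 = 0
  c[11] = d·G[:,11] = (01000000111101111110001011)·(00000001000000000000000000) mod 2 = 0+0+0+0+0+0+0+0+0+0+0+0+0+0+0+0+0+0+0+0+0+0+0+0+0+0 mod 2 = 0
  c[12] = d·G[:,12] = (01000000111101111110001011)·(00000000100000000000000000) mod 2 = 0+0+0+0+0+0+0+0+1+0+0+0+0+0+0+0+0+0+0+0+0+0+0+0+0+0 mod 2 = 1
  c[13] = d·G[:,13] = (01000000111101111110001011)·(00000000010000000000000000) mod 2 = 0+0+0+0+0+0+0+0+0+1+0+0+0+0+0+0+0+0+0+0+0+0+0+0+0+0 mod 2 = 1
  c[14] = d·G[:,14] = (01000000111101111110001011)·(00000000001000000000000000) mod 2 = 0+0+0+0+0+0+0+0+0+0+1+0+0+0+0+0+0+0+0+0+0+0+0+0+0+0 mod 2 = 1
  c[15] = d·G[:,15] = (01000000111101111110001011)·(00000000000111111111111111) mod 2 = 0+0+0+0+0+0+0+0+0+0+0+1+0+1+1+1+1+1+1+0+0+0+1+0+1+1 mod 2 = 0
  c[16] = d·G[:,16] = (01000000111101111110001011)·(00000000000100000000000000) mod 2 = 0+0+0+0+0+0+0+0+0+0+0+1+0+0+0+0+0+0+0+0+0+0+0+0+0+0 mod 2 = 1
  c[17] = d·G[:,17] = (01000000111101111110001011)·(00000000000010000000000000) mod 2 = 0+0+0+0+0+0+0+0+0+0+0+0+0+0+0+0+0+0+0+0+0+0+0+0+0+0 mod 2 = 0
  c[18] = d·G[:,18] = (01000000111101111110001011)·(00000000000001000000000000) mod 2 = 0+0+0+0+0+0+0+0+0+0+0+0+0+1+0+0+0+0+0+0+0+0+0+0+0+0 mod 2 = 1
  c[19] = d·G[:,19] = (01000000111101111110001011)·(00000000000000100000000000) mod 2 = 0+0+0+0+0+0+0+0+0+0+0+0+0+0+1+0+0+0+0+0+0+0+0+0+0+0 mod 2 = 1
  c[20] = d·G[:,20] = (01000000111101111110001011)·(00000000000000010000000000) mod 2 = 0+0+0+0+0+0+0+0+0+0+0+0+0+0+0+1+0+0+0+0+0+0+0+0+0+0 mod 2 = 1
  c[21] = d·G[:,21] = (01000000111101111110001011)·(00000000000000001000000000) mod 2 = 0+0+0+0+0+0+0+0+0+0+0+0+0+0+0+0+1+0+0+0+0+0+0+0+0+0 mod 2 = 1
  c[22] = d·G[:,22] = (01000000111101111110001011)·(00000000000000000100000000) mod 2 = 0+0+0+0+0+0+0+0+0+0+0+0+0+0+0+0+0+1+0+0+0+0+0+0+0+0 mod 2 = 1
  c[23] = d·G[:,23] = (01000000111101111110001011)·(00000000000000000010000000) mod 2 = 0+0+0+0+0+0+0+0+0+0+0+0+0+0+0+0+0+0+1+0+0+0+0+0+0+0 mod 2 = 1
  c[24] = d·G[:,24] = (01000000111101111110001011)·(00000000000000000001000000) mod 2 = 0+0+0+0+0+0+0+0+0+0+0+0+0+0+0+0+0+0+0+0+0+0+0+0+0+0 mod 2 = 0
  c[25] = d·G[:,25] = (01000000111101111110001011)·(00000000000000000000100000) mod 2 = 0+0+0+0+0+0+0+0+0+0+0+0+0+0+0+0+0+0+0+0+0+0+0+0+0+0 mod 2 = 0
  c[26] = d·G[:,26] = (01000000111101111110001011)·(00000000000000000000010000) mod 2 = 0+0+0+0+0+0+0+0+0+0+0+0+0+0+0+0+0+0+0+0+0+0+0+0+0+0 mod 2 = 0
  c[27] = d·G[:,27] = (01000000111101111110001011)·(00000000000000000000001000) mod 2 = 0+0+0+0+0+0+0+0+0+0+0+0+0+0+0+0+0+0+0+0+0+0+1+0+0+0 mod 2 = 1
  c[28] = d·G[:,28] = (01000000111101111110001011)·(00000000000000000000000100) mod 2 = 0+0+0+0+0+0+0+0+0+0+0+0+0+0+0+0+0+0+0+0+0+0+0+0+0+0 mod 2 = 0
  c[29] = d·G[:,29] = (01000000111101111110001011)·(00000000000000000000000010) mod 2 = 0+0+0+0+0+0+0+0+0+0+0+0+0+0+0+0+0+0+0+0+0+0+0+0+1+0 mod 2 = 1
  c[30] = d·G[:,30] = (01000000111101111110001011)·(00000000000000000000000001) mod 2 = 0+0+0+0+0+0+0+0+0+0+0+0+0+0+0+0+0+0+0+0+0+0+0+0+0+1 mod 2 = 1
Codeword = 0101100100001110101111110001011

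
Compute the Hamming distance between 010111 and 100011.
XOR = 110100, count of 1s = 3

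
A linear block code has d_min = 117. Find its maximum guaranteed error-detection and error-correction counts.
(a) Detection requires d_min ≥ e+1, so e ≤ d_min − 1 = 116.
(b) Correction requires d_min ≥ 2t+1, so t ≤ ⌊(d_min − 1)/2⌋ = ⌊116/2⌋ = 58.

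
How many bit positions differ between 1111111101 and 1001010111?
XOR = 0110101010, count of 1s = 5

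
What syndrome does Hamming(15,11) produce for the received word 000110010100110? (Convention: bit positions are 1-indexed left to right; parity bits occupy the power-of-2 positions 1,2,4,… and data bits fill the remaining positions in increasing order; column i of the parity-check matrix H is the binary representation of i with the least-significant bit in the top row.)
Syndrome s = H · r^T (mod 2), r = 000110010100110:
  s[0] = (101010101010101)·(000110010100110) mod 2 = 0+0+0+0+1+0+0+0+0+0+0+0+1+0+0 mod 2 = 0
  s[1] = (011001100110011)·(000110010100110) mod 2 = 0+0+0+0+0+0+0+0+0+1+0+0+0+1+0 mod 2 = 0
  s[2] = (000111100001111)·(000110010100110) mod 2 = 0+0+0+1+1+0+0+0+0+0+0+0+1+1+0 mod 2 = 0
  s[3] = (000000011111111)·(000110010100110) mod 2 = 0+0+0+0+0+0+0+1+0+1+0+0+1+1+0 mod 2 = 0
Syndrome = 0000
s = 0: no error detected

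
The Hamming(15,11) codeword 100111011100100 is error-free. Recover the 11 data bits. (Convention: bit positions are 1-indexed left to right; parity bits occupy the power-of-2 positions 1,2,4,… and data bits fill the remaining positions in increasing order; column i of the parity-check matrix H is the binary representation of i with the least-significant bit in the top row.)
Parity bits occupy power-of-2 positions; data bits are at positions {3,5,6,7,9,10,11,12,13,14,15} (1-indexed).
Extract: c[3]=0 c[5]=1 c[6]=1 c[7]=0 c[9]=1 c[10]=1 c[11]=0 c[12]=0 c[13]=1 c[14]=0 c[15]=0
Data = 01101100100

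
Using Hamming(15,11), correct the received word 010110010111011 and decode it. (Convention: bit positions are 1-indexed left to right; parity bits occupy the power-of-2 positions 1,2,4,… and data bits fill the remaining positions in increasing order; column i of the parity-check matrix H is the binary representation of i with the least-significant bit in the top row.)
Syndrome s = H · r^T (mod 2), r = 010110010111011:
  s[0] = (101010101010101)·(010110010111011) mod 2 = 0+0+0+0+1+0+0+0+0+0+1+0+0+0+1 mod 2 = 1
  s[1] = (011001100110011)·(010110010111011) mod 2 = 0+1+0+0+0+0+0+0+0+1+1+0+0+1+1 mod 2 = 1
  s[2] = (000111100001111)·(010110010111011) mod 2 = 0+0+0+1+1+0+0+0+0+0+0+1+0+1+1 mod 2 = 1
  s[3] = (000000011111111)·(010110010111011) mod 2 = 0+0+0+0+0+0+0+1+0+1+1+1+0+1+1 mod 2 = 0
Syndrome = 1110
Column 7 of H equals this syndrome → error at bit 7 (1-indexed).
Flip bit 7: 010110010111011 → 010110110111011
Extract data bits at positions {3,5,6,7,9,10,11,12,13,14,15}: 01010111011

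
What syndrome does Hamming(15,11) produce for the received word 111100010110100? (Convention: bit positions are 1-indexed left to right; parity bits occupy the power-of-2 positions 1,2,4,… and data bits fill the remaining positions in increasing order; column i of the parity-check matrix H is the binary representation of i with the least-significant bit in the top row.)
Syndrome s = H · r^T (mod 2), r = 111100010110100:
  s[0] = (101010101010101)·(111100010110100) mod 2 = 1+0+1+0+0+0+0+0+0+0+1+0+1+0+0 mod 2 = 0
  s[1] = (011001100110011)·(111100010110100) mod 2 = 0+1+1+0+0+0+0+0+0+1+1+0+0+0+0 mod 2 = 0
  s[2] = (000111100001111)·(111100010110100) mod 2 = 0+0+0+1+0+0+0+0+0+0+0+0+1+0+0 mod 2 = 0
  s[3] = (000000011111111)·(111100010110100) mod 2 = 0+0+0+0+0+0+0+1+0+1+1+0+1+0+0 mod 2 = 0
Syndrome = 0000
s = 0: no error detected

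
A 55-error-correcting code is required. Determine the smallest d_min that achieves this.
Correcting t errors requires d_min ≥ 2t + 1 = 2·55 + 1 = 111.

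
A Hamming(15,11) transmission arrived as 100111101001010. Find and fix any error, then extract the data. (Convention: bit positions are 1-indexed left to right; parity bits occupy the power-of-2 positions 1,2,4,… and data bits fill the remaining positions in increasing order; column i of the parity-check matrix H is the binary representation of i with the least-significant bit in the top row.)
Syndrome s = H · r^T (mod 2), r = 100111101001010:
  s[0] = (101010101010101)·(100111101001010) mod 2 = 1+0+0+0+1+0+1+0+1+0+0+0+0+0+0 mod 2 = 0
  s[1] = (011001100110011)·(100111101001010) mod 2 = 0+0+0+0+0+1+1+0+0+0+0+0+0+1+0 mod 2 = 1
  s[2] = (000111100001111)·(100111101001010) mod 2 = 0+0+0+1+1+1+1+0+0+0+0+1+0+1+0 mod 2 = 0
  s[3] = (000000011111111)·(100111101001010) mod 2 = 0+0+0+0+0+0+0+0+1+0+0+1+0+1+0 mod 2 = 1
Syndrome = 0101
Column 10 of H equals this syndrome → error at bit 10 (1-indexed).
Flip bit 10: 100111101001010 → 100111101101010
Extract data bits at positions {3,5,6,7,9,10,11,12,13,14,15}: 01111101010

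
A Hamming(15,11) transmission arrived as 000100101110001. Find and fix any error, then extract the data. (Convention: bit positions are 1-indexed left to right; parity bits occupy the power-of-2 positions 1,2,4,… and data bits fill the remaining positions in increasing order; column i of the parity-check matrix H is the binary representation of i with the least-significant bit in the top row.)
Syndrome s = H · r^T (mod 2), r = 000100101110001:
  s[0] = (101010101010101)·(000100101110001) mod 2 = 0+0+0+0+0+0+1+0+1+0+1+0+0+0+1 mod 2 = 0
  s[1] = (011001100110011)·(000100101110001) mod 2 = 0+0+0+0+0+0+1+0+0+1+1+0+0+0+1 mod 2 = 0
  s[2] = (000111100001111)·(000100101110001) mod 2 = 0+0+0+1+0+0+1+0+0+0+0+0+0+0+1 mod 2 = 1
  s[3] = (000000011111111)·(000100101110001) mod 2 = 0+0+0+0+0+0+0+0+1+1+1+0+0+0+1 mod 2 = 0
Syndrome = 0010
Column 4 of H equals this syndrome → error at bit 4 (1-indexed).
Flip bit 4: 000100101110001 → 000000101110001
Extract data bits at positions {3,5,6,7,9,10,11,12,13,14,15}: 00011110001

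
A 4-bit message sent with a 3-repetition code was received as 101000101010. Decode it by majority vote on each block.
Split into 3-bit blocks and majority-vote each:
  block 1 = 101: 2 ones, 1 zeros → 1
  block 2 = 000: 0 ones, 3 zeros → 0
  block 3 = 101: 2 ones, 1 zeros → 1
  block 4 = 010: 1 ones, 2 zeros → 0
Decoded = 1010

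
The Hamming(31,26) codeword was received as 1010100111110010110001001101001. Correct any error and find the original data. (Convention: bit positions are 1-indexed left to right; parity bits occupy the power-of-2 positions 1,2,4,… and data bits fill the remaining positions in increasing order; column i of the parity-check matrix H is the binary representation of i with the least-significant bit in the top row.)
Syndrome s = H · r^T (mod 2), r = 1010100111110010110001001101001:
  s[0] = (1010101010101010101010101010101)·(1010100111110010110001001101001) mod 2 = 1+0+1+0+1+0+0+0+1+0+1+0+0+0+1+0+1+0+0+0+0+0+0+0+1+0+0+0+0+0+1 mod 2 = 1
  s[1] = (0110011001100110011001100110011)·(1010100111110010110001001101001) mod 2 = 0+0+1+0+0+0+0+0+0+1+1+0+0+0+1+0+0+1+0+0+0+1+0+0+0+1+0+0+0+0+1 mod 2 = 0
  s[2] = (0001111000011110000111100001111)·(1010100111110010110001001101001) mod 2 = 0+0+0+0+1+0+0+0+0+0+0+1+0+0+1+0+0+0+0+0+0+1+0+0+0+0+0+1+0+0+1 mod 2 = 0
  s[3] = (0000000111111110000000011111111)·(1010100111110010110001001101001) mod 2 = 0+0+0+0+0+0+0+1+1+1+1+1+0+0+1+0+0+0+0+0+0+0+0+0+1+1+0+1+0+0+1 mod 2 = 0
  s[4] = (0000000000000001111111111111111)·(1010100111110010110001001101001) mod 2 = 0+0+0+0+0+0+0+0+0+0+0+0+0+0+0+0+1+1+0+0+0+1+0+0+1+1+0+1+0+0+1 mod 2 = 1
Syndrome = 10001
Column 17 of H equals this syndrome → error at bit 17 (1-indexed).
Flip bit 17: 1010100111110010110001001101001 → 1010100111110010010001001101001
Extract data bits at positions {3,5,6,7,9,10,11,12,13,14,15,17,18,19,20,21,22,23,24,25,26,27,28,29,30,31}: 11001111001010001001101001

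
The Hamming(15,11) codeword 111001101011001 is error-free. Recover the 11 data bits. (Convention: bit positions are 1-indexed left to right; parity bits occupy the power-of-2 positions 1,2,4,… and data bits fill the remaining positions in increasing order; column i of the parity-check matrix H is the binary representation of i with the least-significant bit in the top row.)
Parity bits occupy power-of-2 positions; data bits are at positions {3,5,6,7,9,10,11,12,13,14,15} (1-indexed).
Extract: c[3]=1 c[5]=0 c[6]=1 c[7]=1 c[9]=1 c[10]=0 c[11]=1 c[12]=1 c[13]=0 c[14]=0 c[15]=1
Data = 10111011001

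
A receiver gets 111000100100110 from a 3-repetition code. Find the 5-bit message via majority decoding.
Split into 3-bit blocks and majority-vote each:
  block 1 = 111: 3 ones, 0 zeros → 1
  block 2 = 000: 0 ones, 3 zeros → 0
  block 3 = 100: 1 ones, 2 zeros → 0
  block 4 = 100: 1 ones, 2 zeros → 0
  block 5 = 110: 2 ones, 1 zeros → 1
Decoded = 10001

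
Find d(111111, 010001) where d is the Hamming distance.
XOR = 101110, count of 1s = 4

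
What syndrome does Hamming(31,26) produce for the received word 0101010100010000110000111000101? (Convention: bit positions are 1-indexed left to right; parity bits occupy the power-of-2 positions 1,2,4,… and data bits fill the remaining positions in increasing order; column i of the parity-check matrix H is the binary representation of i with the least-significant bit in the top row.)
Syndrome s = H · r^T (mod 2), r = 0101010100010000110000111000101:
  s[0] = (1010101010101010101010101010101)·(0101010100010000110000111000101) mod 2 = 0+0+0+0+0+0+0+0+0+0+0+0+0+0+0+0+1+0+0+0+0+0+1+0+1+0+0+0+1+0+1 mod 2 = 1
  s[1] = (0110011001100110011001100110011)·(0101010100010000110000111000101) mod 2 = 0+1+0+0+0+1+0+0+0+0+0+0+0+0+0+0+0+1+0+0+0+0+1+0+0+0+0+0+0+0+1 mod 2 = 1
  s[2] = (0001111000011110000111100001111)·(0101010100010000110000111000101) mod 2 = 0+0+0+1+0+1+0+0+0+0+0+1+0+0+0+0+0+0+0+0+0+0+1+0+0+0+0+0+1+0+1 mod 2 = 0
  s[3] = (0000000111111110000000011111111)·(0101010100010000110000111000101) mod 2 = 0+0+0+0+0+0+0+1+0+0+0+1+0+0+0+0+0+0+0+0+0+0+0+1+1+0+0+0+1+0+1 mod 2 = 0
  s[4] = (0000000000000001111111111111111)·(0101010100010000110000111000101) mod 2 = 0+0+0+0+0+0+0+0+0+0+0+0+0+0+0+0+1+1+0+0+0+0+1+1+1+0+0+0+1+0+1 mod 2 = 1
Syndrome = 11001
Non-zero syndrome: error at position 19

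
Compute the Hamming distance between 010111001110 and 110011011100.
XOR = 100100010010, count of 1s = 4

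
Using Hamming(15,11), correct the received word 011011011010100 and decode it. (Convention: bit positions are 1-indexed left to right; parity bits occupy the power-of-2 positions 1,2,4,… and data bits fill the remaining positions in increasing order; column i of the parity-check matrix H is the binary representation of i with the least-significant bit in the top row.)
Syndrome s = H · r^T (mod 2), r = 011011011010100:
  s[0] = (101010101010101)·(011011011010100) mod 2 = 0+0+1+0+1+0+0+0+1+0+1+0+1+0+0 mod 2 = 1
  s[1] = (011001100110011)·(011011011010100) mod 2 = 0+1+1+0+0+1+0+0+0+0+1+0+0+0+0 mod 2 = 0
  s[2] = (000111100001111)·(011011011010100) mod 2 = 0+0+0+0+1+1+0+0+0+0+0+0+1+0+0 mod 2 = 1
  s[3] = (000000011111111)·(011011011010100) mod 2 = 0+0+0+0+0+0+0+1+1+0+1+0+1+0+0 mod 2 = 0
Syndrome = 1010
Column 5 of H equals this syndrome → error at bit 5 (1-indexed).
Flip bit 5: 011011011010100 → 011001011010100
Extract data bits at positions {3,5,6,7,9,10,11,12,13,14,15}: 10101010100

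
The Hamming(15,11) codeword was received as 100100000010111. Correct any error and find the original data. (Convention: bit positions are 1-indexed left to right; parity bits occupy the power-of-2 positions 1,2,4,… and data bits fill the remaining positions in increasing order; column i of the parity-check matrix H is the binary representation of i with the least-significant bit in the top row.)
Syndrome s = H · r^T (mod 2), r = 100100000010111:
  s[0] = (101010101010101)·(100100000010111) mod 2 = 1+0+0+0+0+0+0+0+0+0+1+0+1+0+1 mod 2 = 0
  s[1] = (011001100110011)·(100100000010111) mod 2 = 0+0+0+0+0+0+0+0+0+0+1+0+0+1+1 mod 2 = 1
  s[2] = (000111100001111)·(100100000010111) mod 2 = 0+0+0+1+0+0+0+0+0+0+0+0+1+1+1 mod 2 = 0
  s[3] = (000000011111111)·(100100000010111) mod 2 = 0+0+0+0+0+0+0+0+0+0+1+0+1+1+1 mod 2 = 0
Syndrome = 0100
Column 2 of H equals this syndrome → error at bit 2 (1-indexed).
Flip bit 2: 100100000010111 → 110100000010111
Extract data bits at positions {3,5,6,7,9,10,11,12,13,14,15}: 00000010111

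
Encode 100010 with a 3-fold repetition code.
Repeat each bit 3× and concatenate:
1→111  0→000  0→000  0→000  1→111  0→000
Codeword = 111000000000111000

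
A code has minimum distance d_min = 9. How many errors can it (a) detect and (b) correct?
(a) Detection requires d_min ≥ e+1, so e ≤ d_min − 1 = 8.
(b) Correction requires d_min ≥ 2t+1, so t ≤ ⌊(d_min − 1)/2⌋ = ⌊8/2⌋ = 4.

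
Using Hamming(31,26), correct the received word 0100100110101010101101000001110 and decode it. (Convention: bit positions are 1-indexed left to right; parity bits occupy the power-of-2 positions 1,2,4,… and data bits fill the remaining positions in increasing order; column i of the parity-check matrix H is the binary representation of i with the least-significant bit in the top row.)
Syndrome s = H · r^T (mod 2), r = 0100100110101010101101000001110:
  s[0] = (1010101010101010101010101010101)·(0100100110101010101101000001110) mod 2 = 0+0+0+0+1+0+0+0+1+0+1+0+1+0+1+0+1+0+1+0+0+0+0+0+0+0+0+0+1+0+0 mod 2 = 0
  s[1] = (0110011001100110011001100110011)·(0100100110101010101101000001110) mod 2 = 0+1+0+0+0+0+0+0+0+0+1+0+0+0+1+0+0+0+1+0+0+1+0+0+0+0+0+0+0+1+0 mod 2 = 0
  s[2] = (0001111000011110000111100001111)·(0100100110101010101101000001110) mod 2 = 0+0+0+0+1+0+0+0+0+0+0+0+1+0+1+0+0+0+0+1+0+1+0+0+0+0+0+1+1+1+0 mod 2 = 0
  s[3] = (0000000111111110000000011111111)·(0100100110101010101101000001110) mod 2 = 0+0+0+0+0+0+0+1+1+0+1+0+1+0+1+0+0+0+0+0+0+0+0+0+0+0+0+1+1+1+0 mod 2 = 0
  s[4] = (0000000000000001111111111111111)·(0100100110101010101101000001110) mod 2 = 0+0+0+0+0+0+0+0+0+0+0+0+0+0+0+0+1+0+1+1+0+1+0+0+0+0+0+1+1+1+0 mod 2 = 1
Syndrome = 00001
Column 16 of H equals this syndrome → error at bit 16 (1-indexed).
Flip bit 16: 0100100110101010101101000001110 → 0100100110101011101101000001110
Extract data bits at positions {3,5,6,7,9,10,11,12,13,14,15,17,18,19,20,21,22,23,24,25,26,27,28,29,30,31}: 01001010101101101000001110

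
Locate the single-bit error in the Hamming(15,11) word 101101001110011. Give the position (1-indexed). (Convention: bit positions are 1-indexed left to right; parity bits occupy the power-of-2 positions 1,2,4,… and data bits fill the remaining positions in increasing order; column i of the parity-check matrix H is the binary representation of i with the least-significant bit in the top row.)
Syndrome s = H · r^T (mod 2), r = 101101001110011:
  s[0] = (101010101010101)·(101101001110011) mod 2 = 1+0+1+0+0+0+0+0+1+0+1+0+0+0+1 mod 2 = 1
  s[1] = (011001100110011)·(101101001110011) mod 2 = 0+0+1+0+0+1+0+0+0+1+1+0+0+1+1 mod 2 = 0
  s[2] = (000111100001111)·(101101001110011) mod 2 = 0+0+0+1+0+1+0+0+0+0+0+0+0+1+1 mod 2 = 0
  s[3] = (000000011111111)·(101101001110011) mod 2 = 0+0+0+0+0+0+0+0+1+1+1+0+0+1+1 mod 2 = 1
Syndrome = 1001
Column i of H is the binary representation of i, so the syndrome is the binary index of the flipped bit.
Read s = 1001 with s[0] as LSB: 1·2^0 + 0·2^1 + 0·2^2 + 1·2^3 = 9.
Error is at bit position 9.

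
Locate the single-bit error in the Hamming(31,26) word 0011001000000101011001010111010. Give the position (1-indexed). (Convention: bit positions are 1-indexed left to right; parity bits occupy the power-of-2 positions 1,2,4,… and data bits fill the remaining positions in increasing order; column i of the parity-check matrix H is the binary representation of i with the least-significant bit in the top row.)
Syndrome s = H · r^T (mod 2), r = 0011001000000101011001010111010:
  s[0] = (1010101010101010101010101010101)·(0011001000000101011001010111010) mod 2 = 0+0+1+0+0+0+1+0+0+0+0+0+0+0+0+0+0+0+1+0+0+0+0+0+0+0+1+0+0+0+0 mod 2 = 0
  s[1] = (0110011001100110011001100110011)·(0011001000000101011001010111010) mod 2 = 0+0+1+0+0+0+1+0+0+0+0+0+0+1+0+0+0+1+1+0+0+1+0+0+0+1+1+0+0+1+0 mod 2 = 1
  s[2] = (0001111000011110000111100001111)·(0011001000000101011001010111010) mod 2 = 0+0+0+1+0+0+1+0+0+0+0+0+0+1+0+0+0+0+0+0+0+1+0+0+0+0+0+1+0+1+0 mod 2 = 0
  s[3] = (0000000111111110000000011111111)·(0011001000000101011001010111010) mod 2 = 0+0+0+0+0+0+0+0+0+0+0+0+0+1+0+0+0+0+0+0+0+0+0+1+0+1+1+1+0+1+0 mod 2 = 0
  s[4] = (0000000000000001111111111111111)·(0011001000000101011001010111010) mod 2 = 0+0+0+0+0+0+0+0+0+0+0+0+0+0+0+1+0+1+1+0+0+1+0+1+0+1+1+1+0+1+0 mod 2 = 1
Syndrome = 01001
Column i of H is the binary representation of i, so the syndrome is the binary index of the flipped bit.
Read s = 01001 with s[0] as LSB: 0·2^0 + 1·2^1 + 0·2^2 + 0·2^3 + 1·2^4 = 18.
Error is at bit position 18.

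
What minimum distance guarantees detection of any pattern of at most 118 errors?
Detecting e errors requires d_min ≥ e + 1 = 118 + 1 = 119.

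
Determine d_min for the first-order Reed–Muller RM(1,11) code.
d_min = 1024 (RM(1,11) has length 2048 and minimum distance 2^(m−1) = 1024).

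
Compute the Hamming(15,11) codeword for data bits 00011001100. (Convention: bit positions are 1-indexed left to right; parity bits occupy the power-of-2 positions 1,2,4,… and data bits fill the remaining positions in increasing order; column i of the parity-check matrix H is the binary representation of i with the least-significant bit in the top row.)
Codeword c = d · G (mod 2), d = 00011001100:
  c[0] = d·G[:,0] = (00011001100)·(11011010101) mod 2 = 0+0+0+1+1+0+0+0+1+0+0 mod 2 = 1
  c[1] = d·G[:,1] = (00011001100)·(10110110011) mod 2 = 0+0+0+1+0+0+0+0+0+0+0 mod 2 = 1
  c[2] = d·G[:,2] = (00011001100)·(10000000000) mod 2 = 0+0+0+0+0+0+0+0+0+0+0 mod 2 = 0
  c[3] = d·G[:,3] = (00011001100)·(01110001111) mod 2 = 0+0+0+1+0+0+0+1+1+0+0 mod 2 = 1
  c[4] = d·G[:,4] = (00011001100)·(01000000000) mod 2 = 0+0+0+0+0+0+0+0+0+0+0 mod 2 = 0
  c[5] = d·G[:,5] = (00011001100)·(00100000000) mod 2 = 0+0+0+0+0+0+0+0+0+0+0 mod 2 = 0
  c[6] = d·G[:,6] = (00011001100)·(00010000000) mod 2 = 0+0+0+1+0+0+0+0+0+0+0 mod 2 = 1
  c[7] = d·G[:,7] = (00011001100)·(00001111111) mod 2 = 0+0+0+0+1+0+0+1+1+0+0 mod 2 = 1
  c[8] = d·G[:,8] = (00011001100)·(00001000000) mod 2 = 0+0+0+0+1+0+0+0+0+0+0 mod 2 = 1
  c[9] = d·G[:,9] = (00011001100)·(00000100000) mod 2 = 0+0+0+0+0+0+0+0+0+0+0 mod 2 = 0
  c[10] = d·G[:,10] = (00011001100)·(00000010000) mod 2 = 0+0+0+0+0+0+0+0+0+0+0 mod 2 = 0
  c[11] = d·G[:,11] = (00011001100)·(00000001000) mod 2 = 0+0+0+0+0+0+0+1+0+0+0 mod 2 = 1
  c[12] = d·G[:,12] = (00011001100)·(00000000100) mod 2 = 0+0+0+0+0+0+0+0+1+0+0 mod 2 = 1
  c[13] = d·G[:,13] = (00011001100)·(00000000010) mod 2 = 0+0+0+0+0+0+0+0+0+0+0 mod 2 = 0
  c[14] = d·G[:,14] = (00011001100)·(00000000001) mod 2 = 0+0+0+0+0+0+0+0+0+0+0 mod 2 = 0
Codeword = 110100111001100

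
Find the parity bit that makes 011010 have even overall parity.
Sum of data bits: 0+1+1+0+1+0 = 3.
3 mod 2 = 1, so parity bit = 1.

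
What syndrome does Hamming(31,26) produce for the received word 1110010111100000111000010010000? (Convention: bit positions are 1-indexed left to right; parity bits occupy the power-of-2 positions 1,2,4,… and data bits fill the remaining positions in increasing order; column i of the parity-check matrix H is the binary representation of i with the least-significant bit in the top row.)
Syndrome s = H · r^T (mod 2), r = 1110010111100000111000010010000:
  s[0] = (1010101010101010101010101010101)·(1110010111100000111000010010000) mod 2 = 1+0+1+0+0+0+0+0+1+0+1+0+0+0+0+0+1+0+1+0+0+0+0+0+0+0+1+0+0+0+0 mod 2 = 1
  s[1] = (0110011001100110011001100110011)·(1110010111100000111000010010000) mod 2 = 0+1+1+0+0+1+0+0+0+1+1+0+0+0+0+0+0+1+1+0+0+0+0+0+0+0+1+0+0+0+0 mod 2 = 0
  s[2] = (0001111000011110000111100001111)·(1110010111100000111000010010000) mod 2 = 0+0+0+0+0+1+0+0+0+0+0+0+0+0+0+0+0+0+0+0+0+0+0+0+0+0+0+0+0+0+0 mod 2 = 1
  s[3] = (0000000111111110000000011111111)·(1110010111100000111000010010000) mod 2 = 0+0+0+0+0+0+0+1+1+1+1+0+0+0+0+0+0+0+0+0+0+0+0+1+0+0+1+0+0+0+0 mod 2 = 0
  s[4] = (0000000000000001111111111111111)·(1110010111100000111000010010000) mod 2 = 0+0+0+0+0+0+0+0+0+0+0+0+0+0+0+0+1+1+1+0+0+0+0+1+0+0+1+0+0+0+0 mod 2 = 1
Syndrome = 10101
Non-zero syndrome: error at position 21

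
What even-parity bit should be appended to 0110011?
Sum of data bits: 0+1+1+0+0+1+1 = 4.
4 mod 2 = 0, so parity bit = 0.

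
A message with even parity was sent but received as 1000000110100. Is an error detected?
Sum of received bits: 1+0+0+0+0+0+0+1+1+0+1+0+0 = 4; 4 mod 2 = 0. Result is 0 → no error detected.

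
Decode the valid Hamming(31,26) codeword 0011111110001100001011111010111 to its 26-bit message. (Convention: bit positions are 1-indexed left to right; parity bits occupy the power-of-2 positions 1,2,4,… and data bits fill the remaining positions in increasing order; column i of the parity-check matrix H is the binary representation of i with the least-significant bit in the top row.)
Parity bits occupy power-of-2 positions; data bits are at positions {3,5,6,7,9,10,11,12,13,14,15,17,18,19,20,21,22,23,24,25,26,27,28,29,30,31} (1-indexed).
Extract: c[3]=1 c[5]=1 c[6]=1 c[7]=1 c[9]=1 c[10]=0 c[11]=0 c[12]=0 c[13]=1 c[14]=1 c[15]=0 c[17]=0 c[18]=0 c[19]=1 c[20]=0 c[21]=1 c[22]=1 c[23]=1 c[24]=1 c[25]=1 c[26]=0 c[27]=1 c[28]=0 c[29]=1 c[30]=1 c[31]=1
Data = 11111000110001011111010111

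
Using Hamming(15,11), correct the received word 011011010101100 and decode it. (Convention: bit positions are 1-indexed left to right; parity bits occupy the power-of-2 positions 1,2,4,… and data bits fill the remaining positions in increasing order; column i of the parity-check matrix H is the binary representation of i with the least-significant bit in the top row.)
Syndrome s = H · r^T (mod 2), r = 011011010101100:
  s[0] = (101010101010101)·(011011010101100) mod 2 = 0+0+1+0+1+0+0+0+0+0+0+0+1+0+0 mod 2 = 1
  s[1] = (011001100110011)·(011011010101100) mod 2 = 0+1+1+0+0+1+0+0+0+1+0+0+0+0+0 mod 2 = 0
  s[2] = (000111100001111)·(011011010101100) mod 2 = 0+0+0+0+1+1+0+0+0+0+0+1+1+0+0 mod 2 = 0
  s[3] = (000000011111111)·(011011010101100) mod 2 = 0+0+0+0+0+0+0+1+0+1+0+1+1+0+0 mod 2 = 0
Syndrome = 1000
Column 1 of H equals this syndrome → error at bit 1 (1-indexed).
Flip bit 1: 011011010101100 → 111011010101100
Extract data bits at positions {3,5,6,7,9,10,11,12,13,14,15}: 11100101100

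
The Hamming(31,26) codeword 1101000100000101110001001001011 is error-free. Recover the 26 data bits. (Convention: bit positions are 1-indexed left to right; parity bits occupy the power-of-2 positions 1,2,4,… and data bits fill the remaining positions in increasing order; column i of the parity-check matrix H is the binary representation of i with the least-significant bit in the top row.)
Parity bits occupy power-of-2 positions; data bits are at positions {3,5,6,7,9,10,11,12,13,14,15,17,18,19,20,21,22,23,24,25,26,27,28,29,30,31} (1-indexed).
Extract: c[3]=0 c[5]=0 c[6]=0 c[7]=0 c[9]=0 c[10]=0 c[11]=0 c[12]=0 c[13]=0 c[14]=1 c[15]=0 c[17]=1 c[18]=1 c[19]=0 c[20]=0 c[21]=0 c[22]=1 c[23]=0 c[24]=0 c[25]=1 c[26]=0 c[27]=0 c[28]=1 c[29]=0 c[30]=1 c[31]=1
Data = 00000000010110001001001011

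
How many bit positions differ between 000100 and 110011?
XOR = 110111, count of 1s = 5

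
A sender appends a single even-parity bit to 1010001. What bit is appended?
Sum of data bits: 1+0+1+0+0+0+1 = 3.
3 mod 2 = 1, so parity bit = 1.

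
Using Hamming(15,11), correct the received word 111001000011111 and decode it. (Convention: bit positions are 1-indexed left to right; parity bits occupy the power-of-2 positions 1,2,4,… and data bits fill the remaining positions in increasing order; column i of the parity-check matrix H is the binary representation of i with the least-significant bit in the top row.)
Syndrome s = H · r^T (mod 2), r = 111001000011111:
  s[0] = (101010101010101)·(111001000011111) mod 2 = 1+0+1+0+0+0+0+0+0+0+1+0+1+0+1 mod 2 = 1
  s[1] = (011001100110011)·(111001000011111) mod 2 = 0+1+1+0+0+1+0+0+0+0+1+0+0+1+1 mod 2 = 0
  s[2] = (000111100001111)·(111001000011111) mod 2 = 0+0+0+0+0+1+0+0+0+0+0+1+1+1+1 mod 2 = 1
  s[3] = (000000011111111)·(111001000011111) mod 2 = 0+0+0+0+0+0+0+0+0+0+1+1+1+1+1 mod 2 = 1
Syndrome = 1011
Column 13 of H equals this syndrome → error at bit 13 (1-indexed).
Flip bit 13: 111001000011111 → 111001000011011
Extract data bits at positions {3,5,6,7,9,10,11,12,13,14,15}: 10100011011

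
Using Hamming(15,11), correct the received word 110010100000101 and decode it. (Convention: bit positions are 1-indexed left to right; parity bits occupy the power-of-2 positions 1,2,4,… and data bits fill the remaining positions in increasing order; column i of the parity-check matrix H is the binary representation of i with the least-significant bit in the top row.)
Syndrome s = H · r^T (mod 2), r = 110010100000101:
  s[0] = (101010101010101)·(110010100000101) mod 2 = 1+0+0+0+1+0+1+0+0+0+0+0+1+0+1 mod 2 = 1
  s[1] = (011001100110011)·(110010100000101) mod 2 = 0+1+0+0+0+0+1+0+0+0+0+0+0+0+1 mod 2 = 1
  s[2] = (000111100001111)·(110010100000101) mod 2 = 0+0+0+0+1+0+1+0+0+0+0+0+1+0+1 mod 2 = 0
  s[3] = (000000011111111)·(110010100000101) mod 2 = 0+0+0+0+0+0+0+0+0+0+0+0+1+0+1 mod 2 = 0
Syndrome = 1100
Column 3 of H equals this syndrome → error at bit 3 (1-indexed).
Flip bit 3: 110010100000101 → 111010100000101
Extract data bits at positions {3,5,6,7,9,10,11,12,13,14,15}: 11010000101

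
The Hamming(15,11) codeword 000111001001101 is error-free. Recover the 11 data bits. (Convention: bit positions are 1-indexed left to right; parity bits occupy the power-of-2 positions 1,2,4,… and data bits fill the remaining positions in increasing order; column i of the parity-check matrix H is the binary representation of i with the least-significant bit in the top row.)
Parity bits occupy power-of-2 positions; data bits are at positions {3,5,6,7,9,10,11,12,13,14,15} (1-indexed).
Extract: c[3]=0 c[5]=1 c[6]=1 c[7]=0 c[9]=1 c[10]=0 c[11]=0 c[12]=1 c[13]=1 c[14]=0 c[15]=1
Data = 01101001101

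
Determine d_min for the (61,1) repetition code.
d_min = 61 (the only two codewords are 0…0 and 1…1, differing in all 61 positions).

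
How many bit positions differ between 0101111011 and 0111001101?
XOR = 0010110110, count of 1s = 5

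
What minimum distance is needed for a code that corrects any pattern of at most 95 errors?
Correcting t errors requires d_min ≥ 2t + 1 = 2·95 + 1 = 191.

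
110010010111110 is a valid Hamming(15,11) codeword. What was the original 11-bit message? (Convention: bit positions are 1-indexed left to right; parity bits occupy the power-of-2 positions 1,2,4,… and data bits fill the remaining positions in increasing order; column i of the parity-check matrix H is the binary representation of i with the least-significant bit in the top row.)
Parity bits occupy power-of-2 positions; data bits are at positions {3,5,6,7,9,10,11,12,13,14,15} (1-indexed).
Extract: c[3]=0 c[5]=1 c[6]=0 c[7]=0 c[9]=0 c[10]=1 c[11]=1 c[12]=1 c[13]=1 c[14]=1 c[15]=0
Data = 01000111110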